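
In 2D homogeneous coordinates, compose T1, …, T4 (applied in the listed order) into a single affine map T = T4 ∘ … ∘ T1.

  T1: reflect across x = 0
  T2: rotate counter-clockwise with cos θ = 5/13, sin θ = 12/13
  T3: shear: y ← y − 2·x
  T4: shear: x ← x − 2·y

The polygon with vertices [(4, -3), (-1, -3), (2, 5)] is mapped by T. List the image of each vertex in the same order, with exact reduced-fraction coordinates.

image vertices: (206/13, -95/13), (211/13, -85/13), (-352/13, 141/13)

T1 reflect across x = 0: (4, -3) → (-4, -3); (-1, -3) → (1, -3); (2, 5) → (-2, 5)
T2 rotate counter-clockwise with cos θ = 5/13, sin θ = 12/13: (-4, -3) → (16/13, -63/13); (1, -3) → (41/13, -3/13); (-2, 5) → (-70/13, 1/13)
T3 shear: y ← y − 2·x: (16/13, -63/13) → (16/13, -95/13); (41/13, -3/13) → (41/13, -85/13); (-70/13, 1/13) → (-70/13, 141/13)
T4 shear: x ← x − 2·y: (16/13, -95/13) → (206/13, -95/13); (41/13, -85/13) → (211/13, -85/13); (-70/13, 141/13) → (-352/13, 141/13)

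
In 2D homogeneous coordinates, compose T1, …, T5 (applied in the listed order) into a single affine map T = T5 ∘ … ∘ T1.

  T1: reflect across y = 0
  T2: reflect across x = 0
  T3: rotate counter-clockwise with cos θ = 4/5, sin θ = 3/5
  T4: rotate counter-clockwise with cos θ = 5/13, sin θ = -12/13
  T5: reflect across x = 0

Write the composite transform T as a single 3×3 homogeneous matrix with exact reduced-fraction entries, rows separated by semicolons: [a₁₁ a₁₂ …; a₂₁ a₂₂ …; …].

T = [56/65 33/65 0; 33/65 -56/65 0; 0 0 1]

T1 = [1 0 0; 0 -1 0; 0 0 1]
T2·T1 = [-1 0 0; 0 -1 0; 0 0 1]
T3·…·T1 = [-4/5 3/5 0; -3/5 -4/5 0; 0 0 1]
T4·…·T1 = [-56/65 -33/65 0; 33/65 -56/65 0; 0 0 1]
T5·…·T1 = [56/65 33/65 0; 33/65 -56/65 0; 0 0 1]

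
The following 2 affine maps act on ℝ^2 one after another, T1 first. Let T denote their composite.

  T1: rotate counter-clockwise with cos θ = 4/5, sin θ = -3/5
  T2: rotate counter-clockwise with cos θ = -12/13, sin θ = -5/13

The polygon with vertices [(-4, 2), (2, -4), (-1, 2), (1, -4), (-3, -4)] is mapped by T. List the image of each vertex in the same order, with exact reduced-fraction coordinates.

image vertices: (44/13, -38/13), (-62/65, 284/65), (31/65, -142/65), (1/65, 268/65), (253/65, 204/65)

T1 rotate counter-clockwise with cos θ = 4/5, sin θ = -3/5: (-4, 2) → (-2, 4); (2, -4) → (-4/5, -22/5); (-1, 2) → (2/5, 11/5); (1, -4) → (-8/5, -19/5); (-3, -4) → (-24/5, -7/5)
T2 rotate counter-clockwise with cos θ = -12/13, sin θ = -5/13: (-2, 4) → (44/13, -38/13); (-4/5, -22/5) → (-62/65, 284/65); (2/5, 11/5) → (31/65, -142/65); (-8/5, -19/5) → (1/65, 268/65); (-24/5, -7/5) → (253/65, 204/65)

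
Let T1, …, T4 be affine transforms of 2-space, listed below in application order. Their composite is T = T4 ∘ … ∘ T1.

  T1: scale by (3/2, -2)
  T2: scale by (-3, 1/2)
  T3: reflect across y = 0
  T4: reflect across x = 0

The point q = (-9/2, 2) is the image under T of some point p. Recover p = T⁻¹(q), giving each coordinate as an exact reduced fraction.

T1 = [3/2 0 0; 0 -2 0; 0 0 1]
T2·T1 = [-9/2 0 0; 0 -1 0; 0 0 1]
T3·…·T1 = [-9/2 0 0; 0 1 0; 0 0 1]
T4·…·T1 = [9/2 0 0; 0 1 0; 0 0 1]
det M = 9/2; M⁻¹ = [2/9 0 0; 0 1 0; 0 0 1]
M⁻¹ · (-9/2, 2)ᵀ = (-1, 2)ᵀ

p = (-1, 2)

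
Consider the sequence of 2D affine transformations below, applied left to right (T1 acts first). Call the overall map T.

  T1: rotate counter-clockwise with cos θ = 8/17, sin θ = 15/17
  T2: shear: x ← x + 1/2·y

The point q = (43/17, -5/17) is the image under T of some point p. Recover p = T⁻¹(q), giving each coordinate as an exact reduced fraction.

p = (1, -5/2)

T1 = [8/17 -15/17 0; 15/17 8/17 0; 0 0 1]
T2·T1 = [31/34 -11/17 0; 15/17 8/17 0; 0 0 1]
det M = 1; M⁻¹ = [8/17 11/17 0; -15/17 31/34 0; 0 0 1]
M⁻¹ · (43/17, -5/17)ᵀ = (1, -5/2)ᵀ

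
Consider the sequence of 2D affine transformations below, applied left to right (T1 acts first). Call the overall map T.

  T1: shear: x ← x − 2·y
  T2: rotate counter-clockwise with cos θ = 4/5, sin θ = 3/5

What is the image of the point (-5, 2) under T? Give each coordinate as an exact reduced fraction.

T1 shear: x ← x − 2·y: (-5, 2) → (-9, 2)
T2 rotate counter-clockwise with cos θ = 4/5, sin θ = 3/5: (-9, 2) → (-42/5, -19/5)

T(p) = (-42/5, -19/5)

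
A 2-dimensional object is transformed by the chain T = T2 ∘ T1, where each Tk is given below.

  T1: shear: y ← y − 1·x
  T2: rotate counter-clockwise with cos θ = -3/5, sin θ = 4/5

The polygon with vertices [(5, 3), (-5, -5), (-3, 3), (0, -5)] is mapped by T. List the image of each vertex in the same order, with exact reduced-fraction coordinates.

T1 shear: y ← y − 1·x: (5, 3) → (5, -2); (-5, -5) → (-5, 0); (-3, 3) → (-3, 6); (0, -5) → (0, -5)
T2 rotate counter-clockwise with cos θ = -3/5, sin θ = 4/5: (5, -2) → (-7/5, 26/5); (-5, 0) → (3, -4); (-3, 6) → (-3, -6); (0, -5) → (4, 3)

image vertices: (-7/5, 26/5), (3, -4), (-3, -6), (4, 3)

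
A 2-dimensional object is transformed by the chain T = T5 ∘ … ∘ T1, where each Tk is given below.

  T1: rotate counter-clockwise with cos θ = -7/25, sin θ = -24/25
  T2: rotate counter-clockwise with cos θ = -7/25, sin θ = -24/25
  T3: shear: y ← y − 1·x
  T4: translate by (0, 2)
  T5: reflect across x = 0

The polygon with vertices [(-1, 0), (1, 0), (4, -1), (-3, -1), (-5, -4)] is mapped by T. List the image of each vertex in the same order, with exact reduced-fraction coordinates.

T1 rotate counter-clockwise with cos θ = -7/25, sin θ = -24/25: (-1, 0) → (7/25, 24/25); (1, 0) → (-7/25, -24/25); (4, -1) → (-52/25, -89/25); (-3, -1) → (-3/25, 79/25); (-5, -4) → (-61/25, 148/25)
T2 rotate counter-clockwise with cos θ = -7/25, sin θ = -24/25: (7/25, 24/25) → (527/625, -336/625); (-7/25, -24/25) → (-527/625, 336/625); (-52/25, -89/25) → (-1772/625, 1871/625); (-3/25, 79/25) → (1917/625, -481/625); (-61/25, 148/25) → (3979/625, 428/625)
T3 shear: y ← y − 1·x: (527/625, -336/625) → (527/625, -863/625); (-527/625, 336/625) → (-527/625, 863/625); (-1772/625, 1871/625) → (-1772/625, 3643/625); (1917/625, -481/625) → (1917/625, -2398/625); (3979/625, 428/625) → (3979/625, -3551/625)
T4 translate by (0, 2): (527/625, -863/625) → (527/625, 387/625); (-527/625, 863/625) → (-527/625, 2113/625); (-1772/625, 3643/625) → (-1772/625, 4893/625); (1917/625, -2398/625) → (1917/625, -1148/625); (3979/625, -3551/625) → (3979/625, -2301/625)
T5 reflect across x = 0: (527/625, 387/625) → (-527/625, 387/625); (-527/625, 2113/625) → (527/625, 2113/625); (-1772/625, 4893/625) → (1772/625, 4893/625); (1917/625, -1148/625) → (-1917/625, -1148/625); (3979/625, -2301/625) → (-3979/625, -2301/625)

image vertices: (-527/625, 387/625), (527/625, 2113/625), (1772/625, 4893/625), (-1917/625, -1148/625), (-3979/625, -2301/625)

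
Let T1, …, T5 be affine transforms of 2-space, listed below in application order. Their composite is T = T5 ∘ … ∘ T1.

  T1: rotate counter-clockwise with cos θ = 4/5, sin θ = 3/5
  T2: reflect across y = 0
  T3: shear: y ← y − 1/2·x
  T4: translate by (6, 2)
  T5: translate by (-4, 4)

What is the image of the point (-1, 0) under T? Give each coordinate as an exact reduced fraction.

T1 rotate counter-clockwise with cos θ = 4/5, sin θ = 3/5: (-1, 0) → (-4/5, -3/5)
T2 reflect across y = 0: (-4/5, -3/5) → (-4/5, 3/5)
T3 shear: y ← y − 1/2·x: (-4/5, 3/5) → (-4/5, 1)
T4 translate by (6, 2): (-4/5, 1) → (26/5, 3)
T5 translate by (-4, 4): (26/5, 3) → (6/5, 7)

T(p) = (6/5, 7)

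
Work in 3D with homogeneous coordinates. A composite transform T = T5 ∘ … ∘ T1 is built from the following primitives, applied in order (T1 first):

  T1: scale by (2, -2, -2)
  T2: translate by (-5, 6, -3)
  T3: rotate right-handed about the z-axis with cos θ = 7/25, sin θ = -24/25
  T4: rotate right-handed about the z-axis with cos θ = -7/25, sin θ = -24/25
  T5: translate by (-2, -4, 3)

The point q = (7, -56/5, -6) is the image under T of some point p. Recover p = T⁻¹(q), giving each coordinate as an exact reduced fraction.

p = (-2, -3/5, 3)

T1 = [2 0 0 0; 0 -2 0 0; 0 0 -2 0; 0 0 0 1]
T2·T1 = [2 0 0 -5; 0 -2 0 6; 0 0 -2 -3; 0 0 0 1]
T3·…·T1 = [14/25 -48/25 0 109/25; -48/25 -14/25 0 162/25; 0 0 -2 -3; 0 0 0 1]
T4·…·T1 = [-2 0 0 5; 0 2 0 -6; 0 0 -2 -3; 0 0 0 1]
T5·…·T1 = [-2 0 0 3; 0 2 0 -10; 0 0 -2 0; 0 0 0 1]
det M = 8; M⁻¹ = [-1/2 0 0 3/2; 0 1/2 0 5; 0 0 -1/2 0; 0 0 0 1]
M⁻¹ · (7, -56/5, -6)ᵀ = (-2, -3/5, 3)ᵀ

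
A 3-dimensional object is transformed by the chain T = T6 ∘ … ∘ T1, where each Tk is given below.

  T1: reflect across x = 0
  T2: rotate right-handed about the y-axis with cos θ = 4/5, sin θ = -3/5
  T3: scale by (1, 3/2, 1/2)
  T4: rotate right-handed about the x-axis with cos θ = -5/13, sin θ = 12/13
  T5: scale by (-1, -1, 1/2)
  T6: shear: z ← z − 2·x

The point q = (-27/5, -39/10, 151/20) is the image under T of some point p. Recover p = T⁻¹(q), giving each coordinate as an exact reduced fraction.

p = (-3, -5, -5)

T1 = [-1 0 0 0; 0 1 0 0; 0 0 1 0; 0 0 0 1]
T2·T1 = [-4/5 0 -3/5 0; 0 1 0 0; -3/5 0 4/5 0; 0 0 0 1]
T3·…·T1 = [-4/5 0 -3/5 0; 0 3/2 0 0; -3/10 0 2/5 0; 0 0 0 1]
T4·…·T1 = [-4/5 0 -3/5 0; 18/65 -15/26 -24/65 0; 3/26 18/13 -2/13 0; 0 0 0 1]
T5·…·T1 = [4/5 0 3/5 0; -18/65 15/26 24/65 0; 3/52 9/13 -1/13 0; 0 0 0 1]
T6·…·T1 = [4/5 0 3/5 0; -18/65 15/26 24/65 0; -401/260 9/13 -83/65 0; 0 0 0 1]
det M = -3/8; M⁻¹ = [172/65 -72/65 12/13 0; 32/13 10/39 16/13 0; -121/65 96/65 -16/13 0; 0 0 0 1]
M⁻¹ · (-27/5, -39/10, 151/20)ᵀ = (-3, -5, -5)ᵀ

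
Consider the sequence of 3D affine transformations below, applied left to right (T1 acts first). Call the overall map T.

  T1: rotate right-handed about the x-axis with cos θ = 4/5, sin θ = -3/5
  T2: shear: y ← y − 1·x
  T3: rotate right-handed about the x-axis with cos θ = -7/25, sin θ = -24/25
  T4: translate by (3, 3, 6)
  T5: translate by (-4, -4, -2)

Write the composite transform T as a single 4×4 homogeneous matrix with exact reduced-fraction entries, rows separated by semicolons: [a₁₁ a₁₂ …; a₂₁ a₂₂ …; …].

T = [1 0 0 -1; 7/25 -4/5 3/5 -1; 24/25 -3/5 -4/5 4; 0 0 0 1]

T1 = [1 0 0 0; 0 4/5 3/5 0; 0 -3/5 4/5 0; 0 0 0 1]
T2·T1 = [1 0 0 0; -1 4/5 3/5 0; 0 -3/5 4/5 0; 0 0 0 1]
T3·…·T1 = [1 0 0 0; 7/25 -4/5 3/5 0; 24/25 -3/5 -4/5 0; 0 0 0 1]
T4·…·T1 = [1 0 0 3; 7/25 -4/5 3/5 3; 24/25 -3/5 -4/5 6; 0 0 0 1]
T5·…·T1 = [1 0 0 -1; 7/25 -4/5 3/5 -1; 24/25 -3/5 -4/5 4; 0 0 0 1]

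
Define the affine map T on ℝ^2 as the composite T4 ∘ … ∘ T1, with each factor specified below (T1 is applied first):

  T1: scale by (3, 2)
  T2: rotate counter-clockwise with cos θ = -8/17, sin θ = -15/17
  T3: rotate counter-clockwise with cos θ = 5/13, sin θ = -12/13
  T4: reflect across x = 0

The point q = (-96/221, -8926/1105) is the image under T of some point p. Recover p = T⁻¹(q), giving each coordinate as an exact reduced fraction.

T1 = [3 0 0; 0 2 0; 0 0 1]
T2·T1 = [-24/17 30/17 0; -45/17 -16/17 0; 0 0 1]
T3·…·T1 = [-660/221 -42/221 0; 63/221 -440/221 0; 0 0 1]
T4·…·T1 = [660/221 42/221 0; 63/221 -440/221 0; 0 0 1]
det M = -6; M⁻¹ = [220/663 7/221 0; 21/442 -110/221 0; 0 0 1]
M⁻¹ · (-96/221, -8926/1105)ᵀ = (-2/5, 4)ᵀ

p = (-2/5, 4)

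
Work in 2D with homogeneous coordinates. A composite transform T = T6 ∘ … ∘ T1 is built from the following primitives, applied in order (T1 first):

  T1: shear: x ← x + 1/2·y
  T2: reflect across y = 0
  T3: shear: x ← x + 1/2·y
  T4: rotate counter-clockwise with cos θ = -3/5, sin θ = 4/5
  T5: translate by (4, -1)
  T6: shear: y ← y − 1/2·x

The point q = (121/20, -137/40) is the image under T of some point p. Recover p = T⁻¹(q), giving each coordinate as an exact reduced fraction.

T1 = [1 1/2 0; 0 1 0; 0 0 1]
T2·T1 = [1 1/2 0; 0 -1 0; 0 0 1]
T3·…·T1 = [1 0 0; 0 -1 0; 0 0 1]
T4·…·T1 = [-3/5 4/5 0; 4/5 3/5 0; 0 0 1]
T5·…·T1 = [-3/5 4/5 4; 4/5 3/5 -1; 0 0 1]
T6·…·T1 = [-3/5 4/5 4; 11/10 1/5 -3; 0 0 1]
det M = -1; M⁻¹ = [-1/5 4/5 16/5; 11/10 3/5 -13/5; 0 0 1]
M⁻¹ · (121/20, -137/40)ᵀ = (-3/4, 2)ᵀ

p = (-3/4, 2)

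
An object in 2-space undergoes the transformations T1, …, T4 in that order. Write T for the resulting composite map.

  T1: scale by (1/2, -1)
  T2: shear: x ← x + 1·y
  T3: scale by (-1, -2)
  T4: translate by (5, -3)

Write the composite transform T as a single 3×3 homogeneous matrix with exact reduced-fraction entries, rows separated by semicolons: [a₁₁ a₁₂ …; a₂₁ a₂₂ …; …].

T = [-1/2 1 5; 0 2 -3; 0 0 1]

T1 = [1/2 0 0; 0 -1 0; 0 0 1]
T2·T1 = [1/2 -1 0; 0 -1 0; 0 0 1]
T3·…·T1 = [-1/2 1 0; 0 2 0; 0 0 1]
T4·…·T1 = [-1/2 1 5; 0 2 -3; 0 0 1]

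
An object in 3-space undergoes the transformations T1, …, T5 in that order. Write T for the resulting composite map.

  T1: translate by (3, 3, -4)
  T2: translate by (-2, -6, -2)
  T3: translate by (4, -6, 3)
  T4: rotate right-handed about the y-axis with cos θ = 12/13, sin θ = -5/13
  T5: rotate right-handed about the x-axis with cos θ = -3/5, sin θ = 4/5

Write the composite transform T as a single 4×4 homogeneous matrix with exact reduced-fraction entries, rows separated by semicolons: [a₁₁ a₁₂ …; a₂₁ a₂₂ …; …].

T = [12/13 0 -5/13 75/13; -4/13 -3/5 -48/65 79/13; -3/13 4/5 -36/65 -87/13; 0 0 0 1]

T1 = [1 0 0 3; 0 1 0 3; 0 0 1 -4; 0 0 0 1]
T2·T1 = [1 0 0 1; 0 1 0 -3; 0 0 1 -6; 0 0 0 1]
T3·…·T1 = [1 0 0 5; 0 1 0 -9; 0 0 1 -3; 0 0 0 1]
T4·…·T1 = [12/13 0 -5/13 75/13; 0 1 0 -9; 5/13 0 12/13 -11/13; 0 0 0 1]
T5·…·T1 = [12/13 0 -5/13 75/13; -4/13 -3/5 -48/65 79/13; -3/13 4/5 -36/65 -87/13; 0 0 0 1]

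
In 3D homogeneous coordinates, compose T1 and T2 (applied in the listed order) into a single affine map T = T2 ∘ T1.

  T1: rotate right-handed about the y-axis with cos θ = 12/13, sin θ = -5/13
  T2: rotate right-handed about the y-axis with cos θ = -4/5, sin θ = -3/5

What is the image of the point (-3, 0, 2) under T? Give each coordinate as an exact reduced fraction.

T(p) = (157/65, 0, -174/65)

T1 rotate right-handed about the y-axis with cos θ = 12/13, sin θ = -5/13: (-3, 0, 2) → (-46/13, 0, 9/13)
T2 rotate right-handed about the y-axis with cos θ = -4/5, sin θ = -3/5: (-46/13, 0, 9/13) → (157/65, 0, -174/65)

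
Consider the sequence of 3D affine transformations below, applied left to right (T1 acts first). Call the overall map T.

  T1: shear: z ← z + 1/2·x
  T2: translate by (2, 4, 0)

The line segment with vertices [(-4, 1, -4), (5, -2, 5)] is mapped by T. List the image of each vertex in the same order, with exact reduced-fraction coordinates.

image vertices: (-2, 5, -6), (7, 2, 15/2)

T1 shear: z ← z + 1/2·x: (-4, 1, -4) → (-4, 1, -6); (5, -2, 5) → (5, -2, 15/2)
T2 translate by (2, 4, 0): (-4, 1, -6) → (-2, 5, -6); (5, -2, 15/2) → (7, 2, 15/2)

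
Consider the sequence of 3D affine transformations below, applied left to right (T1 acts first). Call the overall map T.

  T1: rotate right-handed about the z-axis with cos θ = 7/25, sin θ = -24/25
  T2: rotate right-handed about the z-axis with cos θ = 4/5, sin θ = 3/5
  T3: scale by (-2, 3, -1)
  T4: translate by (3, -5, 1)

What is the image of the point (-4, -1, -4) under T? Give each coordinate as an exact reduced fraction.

T1 rotate right-handed about the z-axis with cos θ = 7/25, sin θ = -24/25: (-4, -1, -4) → (-52/25, 89/25, -4)
T2 rotate right-handed about the z-axis with cos θ = 4/5, sin θ = 3/5: (-52/25, 89/25, -4) → (-19/5, 8/5, -4)
T3 scale by (-2, 3, -1): (-19/5, 8/5, -4) → (38/5, 24/5, 4)
T4 translate by (3, -5, 1): (38/5, 24/5, 4) → (53/5, -1/5, 5)

T(p) = (53/5, -1/5, 5)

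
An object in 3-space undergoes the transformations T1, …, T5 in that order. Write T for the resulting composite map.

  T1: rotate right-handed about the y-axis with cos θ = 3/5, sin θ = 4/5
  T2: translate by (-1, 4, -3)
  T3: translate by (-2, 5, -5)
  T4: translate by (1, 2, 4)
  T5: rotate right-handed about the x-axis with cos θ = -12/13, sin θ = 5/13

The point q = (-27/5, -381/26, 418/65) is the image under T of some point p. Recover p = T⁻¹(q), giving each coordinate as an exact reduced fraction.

p = (-5, 5, -1/2)

T1 = [3/5 0 4/5 0; 0 1 0 0; -4/5 0 3/5 0; 0 0 0 1]
T2·T1 = [3/5 0 4/5 -1; 0 1 0 4; -4/5 0 3/5 -3; 0 0 0 1]
T3·…·T1 = [3/5 0 4/5 -3; 0 1 0 9; -4/5 0 3/5 -8; 0 0 0 1]
T4·…·T1 = [3/5 0 4/5 -2; 0 1 0 11; -4/5 0 3/5 -4; 0 0 0 1]
T5·…·T1 = [3/5 0 4/5 -2; 4/13 -12/13 -3/13 -112/13; 48/65 5/13 -36/65 103/13; 0 0 0 1]
det M = 1; M⁻¹ = [3/5 4/13 48/65 -2; 0 -12/13 5/13 -11; 4/5 -3/13 -36/65 4; 0 0 0 1]
M⁻¹ · (-27/5, -381/26, 418/65)ᵀ = (-5, 5, -1/2)ᵀ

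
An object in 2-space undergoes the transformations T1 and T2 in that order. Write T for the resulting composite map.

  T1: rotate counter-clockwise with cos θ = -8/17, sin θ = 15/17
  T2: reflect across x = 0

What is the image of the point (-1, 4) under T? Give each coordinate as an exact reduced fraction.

T1 rotate counter-clockwise with cos θ = -8/17, sin θ = 15/17: (-1, 4) → (-52/17, -47/17)
T2 reflect across x = 0: (-52/17, -47/17) → (52/17, -47/17)

T(p) = (52/17, -47/17)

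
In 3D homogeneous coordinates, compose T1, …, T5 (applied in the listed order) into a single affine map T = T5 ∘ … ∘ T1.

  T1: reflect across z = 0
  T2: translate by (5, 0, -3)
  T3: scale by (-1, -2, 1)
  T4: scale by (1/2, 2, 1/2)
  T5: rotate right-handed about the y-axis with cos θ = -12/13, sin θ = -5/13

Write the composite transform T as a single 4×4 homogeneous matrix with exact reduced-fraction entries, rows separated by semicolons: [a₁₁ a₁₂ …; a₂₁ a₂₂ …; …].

T1 = [1 0 0 0; 0 1 0 0; 0 0 -1 0; 0 0 0 1]
T2·T1 = [1 0 0 5; 0 1 0 0; 0 0 -1 -3; 0 0 0 1]
T3·…·T1 = [-1 0 0 -5; 0 -2 0 0; 0 0 -1 -3; 0 0 0 1]
T4·…·T1 = [-1/2 0 0 -5/2; 0 -4 0 0; 0 0 -1/2 -3/2; 0 0 0 1]
T5·…·T1 = [6/13 0 5/26 75/26; 0 -4 0 0; -5/26 0 6/13 11/26; 0 0 0 1]

T = [6/13 0 5/26 75/26; 0 -4 0 0; -5/26 0 6/13 11/26; 0 0 0 1]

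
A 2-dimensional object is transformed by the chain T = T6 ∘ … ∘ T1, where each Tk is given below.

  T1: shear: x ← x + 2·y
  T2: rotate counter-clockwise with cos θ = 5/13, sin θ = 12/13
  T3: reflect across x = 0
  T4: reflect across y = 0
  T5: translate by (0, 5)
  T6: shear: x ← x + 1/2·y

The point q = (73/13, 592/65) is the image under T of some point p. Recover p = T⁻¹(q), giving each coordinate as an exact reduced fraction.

T1 = [1 2 0; 0 1 0; 0 0 1]
T2·T1 = [5/13 -2/13 0; 12/13 29/13 0; 0 0 1]
T3·…·T1 = [-5/13 2/13 0; 12/13 29/13 0; 0 0 1]
T4·…·T1 = [-5/13 2/13 0; -12/13 -29/13 0; 0 0 1]
T5·…·T1 = [-5/13 2/13 0; -12/13 -29/13 5; 0 0 1]
T6·…·T1 = [-11/13 -25/26 5/2; -12/13 -29/13 5; 0 0 1]
det M = 1; M⁻¹ = [-29/13 25/26 10/13; 12/13 -11/13 25/13; 0 0 1]
M⁻¹ · (73/13, 592/65)ᵀ = (-3, -3/5)ᵀ

p = (-3, -3/5)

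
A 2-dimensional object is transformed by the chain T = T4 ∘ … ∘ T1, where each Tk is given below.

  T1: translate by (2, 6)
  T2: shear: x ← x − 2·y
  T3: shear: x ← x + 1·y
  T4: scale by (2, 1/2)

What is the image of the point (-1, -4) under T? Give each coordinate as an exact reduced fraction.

T(p) = (-2, 1)

T1 translate by (2, 6): (-1, -4) → (1, 2)
T2 shear: x ← x − 2·y: (1, 2) → (-3, 2)
T3 shear: x ← x + 1·y: (-3, 2) → (-1, 2)
T4 scale by (2, 1/2): (-1, 2) → (-2, 1)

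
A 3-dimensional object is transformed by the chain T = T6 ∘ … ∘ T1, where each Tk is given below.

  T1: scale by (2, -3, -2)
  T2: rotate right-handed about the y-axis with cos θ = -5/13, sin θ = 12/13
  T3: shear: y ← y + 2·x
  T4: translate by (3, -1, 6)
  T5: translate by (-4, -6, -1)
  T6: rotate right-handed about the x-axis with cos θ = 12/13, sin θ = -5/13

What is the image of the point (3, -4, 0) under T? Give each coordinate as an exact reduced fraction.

T(p) = (-43/13, 25/169, -109/169)

T1 scale by (2, -3, -2): (3, -4, 0) → (6, 12, 0)
T2 rotate right-handed about the y-axis with cos θ = -5/13, sin θ = 12/13: (6, 12, 0) → (-30/13, 12, -72/13)
T3 shear: y ← y + 2·x: (-30/13, 12, -72/13) → (-30/13, 96/13, -72/13)
T4 translate by (3, -1, 6): (-30/13, 96/13, -72/13) → (9/13, 83/13, 6/13)
T5 translate by (-4, -6, -1): (9/13, 83/13, 6/13) → (-43/13, 5/13, -7/13)
T6 rotate right-handed about the x-axis with cos θ = 12/13, sin θ = -5/13: (-43/13, 5/13, -7/13) → (-43/13, 25/169, -109/169)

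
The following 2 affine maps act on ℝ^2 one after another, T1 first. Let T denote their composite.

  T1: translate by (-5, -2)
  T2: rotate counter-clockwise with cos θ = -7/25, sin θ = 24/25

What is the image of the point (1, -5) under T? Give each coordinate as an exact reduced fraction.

T(p) = (196/25, -47/25)

T1 translate by (-5, -2): (1, -5) → (-4, -7)
T2 rotate counter-clockwise with cos θ = -7/25, sin θ = 24/25: (-4, -7) → (196/25, -47/25)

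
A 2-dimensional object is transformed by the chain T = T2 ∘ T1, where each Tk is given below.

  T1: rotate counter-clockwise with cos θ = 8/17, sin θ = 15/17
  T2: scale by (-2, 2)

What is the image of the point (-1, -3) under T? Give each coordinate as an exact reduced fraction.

T(p) = (-74/17, -78/17)

T1 rotate counter-clockwise with cos θ = 8/17, sin θ = 15/17: (-1, -3) → (37/17, -39/17)
T2 scale by (-2, 2): (37/17, -39/17) → (-74/17, -78/17)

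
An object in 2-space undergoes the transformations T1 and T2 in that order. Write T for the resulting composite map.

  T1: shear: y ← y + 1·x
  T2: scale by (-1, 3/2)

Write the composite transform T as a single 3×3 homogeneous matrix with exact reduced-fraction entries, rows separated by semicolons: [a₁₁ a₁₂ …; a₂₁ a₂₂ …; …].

T = [-1 0 0; 3/2 3/2 0; 0 0 1]

T1 = [1 0 0; 1 1 0; 0 0 1]
T2·T1 = [-1 0 0; 3/2 3/2 0; 0 0 1]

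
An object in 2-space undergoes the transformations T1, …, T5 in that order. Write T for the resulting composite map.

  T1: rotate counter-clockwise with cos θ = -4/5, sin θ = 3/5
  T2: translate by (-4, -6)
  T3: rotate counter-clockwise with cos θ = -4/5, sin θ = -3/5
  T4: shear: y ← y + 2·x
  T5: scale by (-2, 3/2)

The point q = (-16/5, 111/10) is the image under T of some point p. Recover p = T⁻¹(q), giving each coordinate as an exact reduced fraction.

p = (2, -3)

T1 = [-4/5 -3/5 0; 3/5 -4/5 0; 0 0 1]
T2·T1 = [-4/5 -3/5 -4; 3/5 -4/5 -6; 0 0 1]
T3·…·T1 = [1 0 -2/5; 0 1 36/5; 0 0 1]
T4·…·T1 = [1 0 -2/5; 2 1 32/5; 0 0 1]
T5·…·T1 = [-2 0 4/5; 3 3/2 48/5; 0 0 1]
det M = -3; M⁻¹ = [-1/2 0 2/5; 1 2/3 -36/5; 0 0 1]
M⁻¹ · (-16/5, 111/10)ᵀ = (2, -3)ᵀ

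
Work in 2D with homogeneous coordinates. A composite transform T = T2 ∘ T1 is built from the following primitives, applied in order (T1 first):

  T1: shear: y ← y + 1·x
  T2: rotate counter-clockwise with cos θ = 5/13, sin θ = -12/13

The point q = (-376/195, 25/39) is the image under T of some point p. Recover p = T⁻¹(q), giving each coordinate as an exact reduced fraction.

T1 = [1 0 0; 1 1 0; 0 0 1]
T2·T1 = [17/13 12/13 0; -7/13 5/13 0; 0 0 1]
det M = 1; M⁻¹ = [5/13 -12/13 0; 7/13 17/13 0; 0 0 1]
M⁻¹ · (-376/195, 25/39)ᵀ = (-4/3, -1/5)ᵀ

p = (-4/3, -1/5)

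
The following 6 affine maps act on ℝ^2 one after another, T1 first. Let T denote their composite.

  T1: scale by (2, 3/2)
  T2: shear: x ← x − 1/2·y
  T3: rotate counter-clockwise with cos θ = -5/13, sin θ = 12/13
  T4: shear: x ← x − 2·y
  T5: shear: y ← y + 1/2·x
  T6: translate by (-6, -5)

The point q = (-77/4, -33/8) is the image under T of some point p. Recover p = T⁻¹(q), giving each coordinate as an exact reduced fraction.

T1 = [2 0 0; 0 3/2 0; 0 0 1]
T2·T1 = [2 -3/4 0; 0 3/2 0; 0 0 1]
T3·…·T1 = [-10/13 -57/52 0; 24/13 -33/26 0; 0 0 1]
T4·…·T1 = [-58/13 75/52 0; 24/13 -33/26 0; 0 0 1]
T5·…·T1 = [-58/13 75/52 0; -5/13 -57/104 0; 0 0 1]
T6·…·T1 = [-58/13 75/52 -6; -5/13 -57/104 -5; 0 0 1]
det M = 3; M⁻¹ = [-19/104 -25/52 -7/2; 5/39 -58/39 -20/3; 0 0 1]
M⁻¹ · (-77/4, -33/8)ᵀ = (2, -3)ᵀ

p = (2, -3)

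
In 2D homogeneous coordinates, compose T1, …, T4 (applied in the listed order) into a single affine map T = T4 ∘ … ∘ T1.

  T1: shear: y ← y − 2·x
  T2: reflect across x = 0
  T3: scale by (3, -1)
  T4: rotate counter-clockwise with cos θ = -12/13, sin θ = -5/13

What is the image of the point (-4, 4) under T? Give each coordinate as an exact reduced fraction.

T(p) = (-204/13, 84/13)

T1 shear: y ← y − 2·x: (-4, 4) → (-4, 12)
T2 reflect across x = 0: (-4, 12) → (4, 12)
T3 scale by (3, -1): (4, 12) → (12, -12)
T4 rotate counter-clockwise with cos θ = -12/13, sin θ = -5/13: (12, -12) → (-204/13, 84/13)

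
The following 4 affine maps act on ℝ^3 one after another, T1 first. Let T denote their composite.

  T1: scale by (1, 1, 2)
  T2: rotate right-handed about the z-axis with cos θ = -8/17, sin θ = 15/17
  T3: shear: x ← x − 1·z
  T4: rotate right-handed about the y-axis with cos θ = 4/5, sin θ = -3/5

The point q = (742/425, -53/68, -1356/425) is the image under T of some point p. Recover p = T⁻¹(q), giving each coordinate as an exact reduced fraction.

T1 = [1 0 0 0; 0 1 0 0; 0 0 2 0; 0 0 0 1]
T2·T1 = [-8/17 -15/17 0 0; 15/17 -8/17 0 0; 0 0 2 0; 0 0 0 1]
T3·…·T1 = [-8/17 -15/17 -2 0; 15/17 -8/17 0 0; 0 0 2 0; 0 0 0 1]
T4·…·T1 = [-32/85 -12/17 -14/5 0; 15/17 -8/17 0 0; -24/85 -9/17 2/5 0; 0 0 0 1]
det M = 2; M⁻¹ = [-8/85 15/17 -56/85 0; -3/17 -8/17 -21/17 0; -3/10 0 2/5 0; 0 0 0 1]
M⁻¹ · (742/425, -53/68, -1356/425)ᵀ = (5/4, 4, -9/5)ᵀ

p = (5/4, 4, -9/5)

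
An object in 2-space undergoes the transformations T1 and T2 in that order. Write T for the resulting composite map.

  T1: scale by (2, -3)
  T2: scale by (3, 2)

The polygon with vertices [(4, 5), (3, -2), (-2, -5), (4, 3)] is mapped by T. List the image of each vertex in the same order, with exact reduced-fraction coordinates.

T1 scale by (2, -3): (4, 5) → (8, -15); (3, -2) → (6, 6); (-2, -5) → (-4, 15); (4, 3) → (8, -9)
T2 scale by (3, 2): (8, -15) → (24, -30); (6, 6) → (18, 12); (-4, 15) → (-12, 30); (8, -9) → (24, -18)

image vertices: (24, -30), (18, 12), (-12, 30), (24, -18)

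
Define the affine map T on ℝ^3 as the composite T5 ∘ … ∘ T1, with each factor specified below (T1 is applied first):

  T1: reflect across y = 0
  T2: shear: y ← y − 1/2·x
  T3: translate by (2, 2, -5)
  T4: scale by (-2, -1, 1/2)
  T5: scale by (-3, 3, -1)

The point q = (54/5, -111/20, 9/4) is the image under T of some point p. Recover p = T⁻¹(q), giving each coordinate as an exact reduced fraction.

T1 = [1 0 0 0; 0 -1 0 0; 0 0 1 0; 0 0 0 1]
T2·T1 = [1 0 0 0; -1/2 -1 0 0; 0 0 1 0; 0 0 0 1]
T3·…·T1 = [1 0 0 2; -1/2 -1 0 2; 0 0 1 -5; 0 0 0 1]
T4·…·T1 = [-2 0 0 -4; 1/2 1 0 -2; 0 0 1/2 -5/2; 0 0 0 1]
T5·…·T1 = [6 0 0 12; 3/2 3 0 -6; 0 0 -1/2 5/2; 0 0 0 1]
det M = -9; M⁻¹ = [1/6 0 0 -2; -1/12 1/3 0 3; 0 0 -2 5; 0 0 0 1]
M⁻¹ · (54/5, -111/20, 9/4)ᵀ = (-1/5, 1/4, 1/2)ᵀ

p = (-1/5, 1/4, 1/2)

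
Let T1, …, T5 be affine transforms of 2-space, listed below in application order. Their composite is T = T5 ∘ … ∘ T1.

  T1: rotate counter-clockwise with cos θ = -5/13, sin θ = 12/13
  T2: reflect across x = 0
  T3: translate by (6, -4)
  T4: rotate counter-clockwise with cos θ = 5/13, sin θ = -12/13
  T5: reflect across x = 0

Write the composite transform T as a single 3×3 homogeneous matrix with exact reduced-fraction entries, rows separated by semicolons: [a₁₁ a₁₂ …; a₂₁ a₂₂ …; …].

T = [-1 0 18/13; 0 -1 -92/13; 0 0 1]

T1 = [-5/13 -12/13 0; 12/13 -5/13 0; 0 0 1]
T2·T1 = [5/13 12/13 0; 12/13 -5/13 0; 0 0 1]
T3·…·T1 = [5/13 12/13 6; 12/13 -5/13 -4; 0 0 1]
T4·…·T1 = [1 0 -18/13; 0 -1 -92/13; 0 0 1]
T5·…·T1 = [-1 0 18/13; 0 -1 -92/13; 0 0 1]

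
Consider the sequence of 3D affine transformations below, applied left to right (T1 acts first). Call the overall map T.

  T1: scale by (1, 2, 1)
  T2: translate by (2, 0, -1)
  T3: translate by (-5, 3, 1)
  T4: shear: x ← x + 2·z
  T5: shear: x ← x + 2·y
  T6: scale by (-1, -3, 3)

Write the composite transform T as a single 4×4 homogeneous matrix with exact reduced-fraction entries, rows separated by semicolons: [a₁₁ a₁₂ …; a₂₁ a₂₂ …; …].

T = [-1 -4 -2 -3; 0 -6 0 -9; 0 0 3 0; 0 0 0 1]

T1 = [1 0 0 0; 0 2 0 0; 0 0 1 0; 0 0 0 1]
T2·T1 = [1 0 0 2; 0 2 0 0; 0 0 1 -1; 0 0 0 1]
T3·…·T1 = [1 0 0 -3; 0 2 0 3; 0 0 1 0; 0 0 0 1]
T4·…·T1 = [1 0 2 -3; 0 2 0 3; 0 0 1 0; 0 0 0 1]
T5·…·T1 = [1 4 2 3; 0 2 0 3; 0 0 1 0; 0 0 0 1]
T6·…·T1 = [-1 -4 -2 -3; 0 -6 0 -9; 0 0 3 0; 0 0 0 1]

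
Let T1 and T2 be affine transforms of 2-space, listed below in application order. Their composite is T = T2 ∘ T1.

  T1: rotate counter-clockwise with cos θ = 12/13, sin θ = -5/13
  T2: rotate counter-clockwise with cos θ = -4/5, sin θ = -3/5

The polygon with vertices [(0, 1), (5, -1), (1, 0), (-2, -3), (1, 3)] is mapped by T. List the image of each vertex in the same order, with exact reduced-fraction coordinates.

T1 rotate counter-clockwise with cos θ = 12/13, sin θ = -5/13: (0, 1) → (5/13, 12/13); (5, -1) → (55/13, -37/13); (1, 0) → (12/13, -5/13); (-2, -3) → (-3, -2); (1, 3) → (27/13, 31/13)
T2 rotate counter-clockwise with cos θ = -4/5, sin θ = -3/5: (5/13, 12/13) → (16/65, -63/65); (55/13, -37/13) → (-331/65, -17/65); (12/13, -5/13) → (-63/65, -16/65); (-3, -2) → (6/5, 17/5); (27/13, 31/13) → (-3/13, -41/13)

image vertices: (16/65, -63/65), (-331/65, -17/65), (-63/65, -16/65), (6/5, 17/5), (-3/13, -41/13)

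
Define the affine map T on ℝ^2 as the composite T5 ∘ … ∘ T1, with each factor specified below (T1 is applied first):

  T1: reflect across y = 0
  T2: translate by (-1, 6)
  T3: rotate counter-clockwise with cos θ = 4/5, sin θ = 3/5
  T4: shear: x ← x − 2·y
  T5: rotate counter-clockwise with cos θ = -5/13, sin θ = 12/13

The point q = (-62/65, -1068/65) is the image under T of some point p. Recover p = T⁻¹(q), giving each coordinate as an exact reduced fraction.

p = (5, 0)

T1 = [1 0 0; 0 -1 0; 0 0 1]
T2·T1 = [1 0 -1; 0 -1 6; 0 0 1]
T3·…·T1 = [4/5 3/5 -22/5; 3/5 -4/5 21/5; 0 0 1]
T4·…·T1 = [-2/5 11/5 -64/5; 3/5 -4/5 21/5; 0 0 1]
T5·…·T1 = [-2/5 -7/65 68/65; -3/5 152/65 -873/65; 0 0 1]
det M = -1; M⁻¹ = [-152/65 -7/65 1; -3/5 2/5 6; 0 0 1]
M⁻¹ · (-62/65, -1068/65)ᵀ = (5, 0)ᵀ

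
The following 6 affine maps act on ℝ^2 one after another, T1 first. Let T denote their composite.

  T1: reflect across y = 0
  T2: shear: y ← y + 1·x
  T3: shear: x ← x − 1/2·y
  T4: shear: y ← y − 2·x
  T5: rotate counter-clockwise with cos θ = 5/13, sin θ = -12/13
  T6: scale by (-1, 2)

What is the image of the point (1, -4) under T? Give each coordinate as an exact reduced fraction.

T(p) = (-177/26, 116/13)

T1 reflect across y = 0: (1, -4) → (1, 4)
T2 shear: y ← y + 1·x: (1, 4) → (1, 5)
T3 shear: x ← x − 1/2·y: (1, 5) → (-3/2, 5)
T4 shear: y ← y − 2·x: (-3/2, 5) → (-3/2, 8)
T5 rotate counter-clockwise with cos θ = 5/13, sin θ = -12/13: (-3/2, 8) → (177/26, 58/13)
T6 scale by (-1, 2): (177/26, 58/13) → (-177/26, 116/13)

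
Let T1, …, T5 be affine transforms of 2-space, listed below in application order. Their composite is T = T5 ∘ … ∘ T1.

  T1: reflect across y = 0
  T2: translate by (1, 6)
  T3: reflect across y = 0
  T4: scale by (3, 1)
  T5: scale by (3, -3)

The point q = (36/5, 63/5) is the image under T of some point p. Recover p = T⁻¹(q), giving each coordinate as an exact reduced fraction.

p = (-1/5, 9/5)

T1 = [1 0 0; 0 -1 0; 0 0 1]
T2·T1 = [1 0 1; 0 -1 6; 0 0 1]
T3·…·T1 = [1 0 1; 0 1 -6; 0 0 1]
T4·…·T1 = [3 0 3; 0 1 -6; 0 0 1]
T5·…·T1 = [9 0 9; 0 -3 18; 0 0 1]
det M = -27; M⁻¹ = [1/9 0 -1; 0 -1/3 6; 0 0 1]
M⁻¹ · (36/5, 63/5)ᵀ = (-1/5, 9/5)ᵀ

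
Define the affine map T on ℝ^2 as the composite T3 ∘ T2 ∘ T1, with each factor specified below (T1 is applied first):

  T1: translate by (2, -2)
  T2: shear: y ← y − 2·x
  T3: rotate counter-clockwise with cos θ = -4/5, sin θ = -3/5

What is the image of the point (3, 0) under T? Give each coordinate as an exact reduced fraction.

T(p) = (-56/5, 33/5)

T1 translate by (2, -2): (3, 0) → (5, -2)
T2 shear: y ← y − 2·x: (5, -2) → (5, -12)
T3 rotate counter-clockwise with cos θ = -4/5, sin θ = -3/5: (5, -12) → (-56/5, 33/5)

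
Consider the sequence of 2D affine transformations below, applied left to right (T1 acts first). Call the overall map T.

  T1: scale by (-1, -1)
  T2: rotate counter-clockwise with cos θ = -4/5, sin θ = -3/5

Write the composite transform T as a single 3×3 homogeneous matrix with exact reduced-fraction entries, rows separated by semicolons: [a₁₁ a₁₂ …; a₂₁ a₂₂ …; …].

T1 = [-1 0 0; 0 -1 0; 0 0 1]
T2·T1 = [4/5 -3/5 0; 3/5 4/5 0; 0 0 1]

T = [4/5 -3/5 0; 3/5 4/5 0; 0 0 1]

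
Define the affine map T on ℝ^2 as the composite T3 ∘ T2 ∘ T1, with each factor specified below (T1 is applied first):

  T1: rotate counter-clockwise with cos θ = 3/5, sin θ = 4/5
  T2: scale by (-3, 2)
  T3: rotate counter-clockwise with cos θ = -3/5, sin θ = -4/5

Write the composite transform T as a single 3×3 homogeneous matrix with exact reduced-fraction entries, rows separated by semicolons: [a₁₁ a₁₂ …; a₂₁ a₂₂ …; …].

T = [59/25 -12/25 0; 12/25 -66/25 0; 0 0 1]

T1 = [3/5 -4/5 0; 4/5 3/5 0; 0 0 1]
T2·T1 = [-9/5 12/5 0; 8/5 6/5 0; 0 0 1]
T3·…·T1 = [59/25 -12/25 0; 12/25 -66/25 0; 0 0 1]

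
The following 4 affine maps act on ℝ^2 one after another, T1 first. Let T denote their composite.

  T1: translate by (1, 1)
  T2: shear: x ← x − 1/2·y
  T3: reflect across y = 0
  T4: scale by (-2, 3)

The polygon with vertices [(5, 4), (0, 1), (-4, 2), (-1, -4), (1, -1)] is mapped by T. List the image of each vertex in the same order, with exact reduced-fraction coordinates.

T1 translate by (1, 1): (5, 4) → (6, 5); (0, 1) → (1, 2); (-4, 2) → (-3, 3); (-1, -4) → (0, -3); (1, -1) → (2, 0)
T2 shear: x ← x − 1/2·y: (6, 5) → (7/2, 5); (1, 2) → (0, 2); (-3, 3) → (-9/2, 3); (0, -3) → (3/2, -3); (2, 0) → (2, 0)
T3 reflect across y = 0: (7/2, 5) → (7/2, -5); (0, 2) → (0, -2); (-9/2, 3) → (-9/2, -3); (3/2, -3) → (3/2, 3); (2, 0) → (2, 0)
T4 scale by (-2, 3): (7/2, -5) → (-7, -15); (0, -2) → (0, -6); (-9/2, -3) → (9, -9); (3/2, 3) → (-3, 9); (2, 0) → (-4, 0)

image vertices: (-7, -15), (0, -6), (9, -9), (-3, 9), (-4, 0)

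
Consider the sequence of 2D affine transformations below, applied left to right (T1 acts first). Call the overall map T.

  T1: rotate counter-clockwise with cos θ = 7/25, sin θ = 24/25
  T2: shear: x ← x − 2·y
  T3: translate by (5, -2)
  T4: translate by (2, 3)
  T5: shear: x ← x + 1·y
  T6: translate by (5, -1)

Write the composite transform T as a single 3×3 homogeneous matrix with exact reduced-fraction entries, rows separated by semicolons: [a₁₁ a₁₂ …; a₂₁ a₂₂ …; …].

T1 = [7/25 -24/25 0; 24/25 7/25 0; 0 0 1]
T2·T1 = [-41/25 -38/25 0; 24/25 7/25 0; 0 0 1]
T3·…·T1 = [-41/25 -38/25 5; 24/25 7/25 -2; 0 0 1]
T4·…·T1 = [-41/25 -38/25 7; 24/25 7/25 1; 0 0 1]
T5·…·T1 = [-17/25 -31/25 8; 24/25 7/25 1; 0 0 1]
T6·…·T1 = [-17/25 -31/25 13; 24/25 7/25 0; 0 0 1]

T = [-17/25 -31/25 13; 24/25 7/25 0; 0 0 1]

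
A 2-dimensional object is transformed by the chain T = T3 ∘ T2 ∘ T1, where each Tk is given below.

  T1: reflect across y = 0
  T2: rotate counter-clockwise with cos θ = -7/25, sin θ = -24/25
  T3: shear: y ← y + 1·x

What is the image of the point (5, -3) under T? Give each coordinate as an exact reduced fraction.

T(p) = (37/25, -104/25)

T1 reflect across y = 0: (5, -3) → (5, 3)
T2 rotate counter-clockwise with cos θ = -7/25, sin θ = -24/25: (5, 3) → (37/25, -141/25)
T3 shear: y ← y + 1·x: (37/25, -141/25) → (37/25, -104/25)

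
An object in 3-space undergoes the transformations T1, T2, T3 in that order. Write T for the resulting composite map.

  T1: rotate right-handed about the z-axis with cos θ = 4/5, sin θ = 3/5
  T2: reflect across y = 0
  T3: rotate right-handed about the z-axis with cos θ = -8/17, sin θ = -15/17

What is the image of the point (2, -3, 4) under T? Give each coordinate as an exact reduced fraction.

T1 rotate right-handed about the z-axis with cos θ = 4/5, sin θ = 3/5: (2, -3, 4) → (17/5, -6/5, 4)
T2 reflect across y = 0: (17/5, -6/5, 4) → (17/5, 6/5, 4)
T3 rotate right-handed about the z-axis with cos θ = -8/17, sin θ = -15/17: (17/5, 6/5, 4) → (-46/85, -303/85, 4)

T(p) = (-46/85, -303/85, 4)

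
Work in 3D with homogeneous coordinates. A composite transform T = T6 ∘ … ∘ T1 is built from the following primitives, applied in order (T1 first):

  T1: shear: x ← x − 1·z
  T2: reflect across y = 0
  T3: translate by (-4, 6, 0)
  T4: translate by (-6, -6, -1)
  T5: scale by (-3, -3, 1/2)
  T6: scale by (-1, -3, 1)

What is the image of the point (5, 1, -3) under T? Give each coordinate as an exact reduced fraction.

T(p) = (-6, -9, -2)

T1 shear: x ← x − 1·z: (5, 1, -3) → (8, 1, -3)
T2 reflect across y = 0: (8, 1, -3) → (8, -1, -3)
T3 translate by (-4, 6, 0): (8, -1, -3) → (4, 5, -3)
T4 translate by (-6, -6, -1): (4, 5, -3) → (-2, -1, -4)
T5 scale by (-3, -3, 1/2): (-2, -1, -4) → (6, 3, -2)
T6 scale by (-1, -3, 1): (6, 3, -2) → (-6, -9, -2)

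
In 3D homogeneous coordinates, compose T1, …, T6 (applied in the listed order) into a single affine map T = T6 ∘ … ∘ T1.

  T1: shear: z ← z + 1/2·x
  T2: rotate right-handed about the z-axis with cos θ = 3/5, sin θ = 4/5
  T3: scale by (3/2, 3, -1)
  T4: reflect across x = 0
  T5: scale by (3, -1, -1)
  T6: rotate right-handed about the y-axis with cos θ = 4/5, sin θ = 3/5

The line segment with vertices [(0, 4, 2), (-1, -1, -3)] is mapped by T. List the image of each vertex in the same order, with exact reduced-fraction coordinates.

image vertices: (318/25, -36/5, -176/25), (-141/50, 21/5, -113/50)

T1 shear: z ← z + 1/2·x: (0, 4, 2) → (0, 4, 2); (-1, -1, -3) → (-1, -1, -7/2)
T2 rotate right-handed about the z-axis with cos θ = 3/5, sin θ = 4/5: (0, 4, 2) → (-16/5, 12/5, 2); (-1, -1, -7/2) → (1/5, -7/5, -7/2)
T3 scale by (3/2, 3, -1): (-16/5, 12/5, 2) → (-24/5, 36/5, -2); (1/5, -7/5, -7/2) → (3/10, -21/5, 7/2)
T4 reflect across x = 0: (-24/5, 36/5, -2) → (24/5, 36/5, -2); (3/10, -21/5, 7/2) → (-3/10, -21/5, 7/2)
T5 scale by (3, -1, -1): (24/5, 36/5, -2) → (72/5, -36/5, 2); (-3/10, -21/5, 7/2) → (-9/10, 21/5, -7/2)
T6 rotate right-handed about the y-axis with cos θ = 4/5, sin θ = 3/5: (72/5, -36/5, 2) → (318/25, -36/5, -176/25); (-9/10, 21/5, -7/2) → (-141/50, 21/5, -113/50)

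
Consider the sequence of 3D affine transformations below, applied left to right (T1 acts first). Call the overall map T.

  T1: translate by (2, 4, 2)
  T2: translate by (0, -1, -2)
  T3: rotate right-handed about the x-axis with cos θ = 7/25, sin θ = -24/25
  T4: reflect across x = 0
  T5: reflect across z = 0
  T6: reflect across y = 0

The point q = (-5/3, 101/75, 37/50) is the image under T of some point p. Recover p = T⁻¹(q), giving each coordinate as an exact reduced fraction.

p = (-1/3, -8/3, -3/2)

T1 = [1 0 0 2; 0 1 0 4; 0 0 1 2; 0 0 0 1]
T2·T1 = [1 0 0 2; 0 1 0 3; 0 0 1 0; 0 0 0 1]
T3·…·T1 = [1 0 0 2; 0 7/25 24/25 21/25; 0 -24/25 7/25 -72/25; 0 0 0 1]
T4·…·T1 = [-1 0 0 -2; 0 7/25 24/25 21/25; 0 -24/25 7/25 -72/25; 0 0 0 1]
T5·…·T1 = [-1 0 0 -2; 0 7/25 24/25 21/25; 0 24/25 -7/25 72/25; 0 0 0 1]
T6·…·T1 = [-1 0 0 -2; 0 -7/25 -24/25 -21/25; 0 24/25 -7/25 72/25; 0 0 0 1]
det M = -1; M⁻¹ = [-1 0 0 -2; 0 -7/25 24/25 -3; 0 -24/25 -7/25 0; 0 0 0 1]
M⁻¹ · (-5/3, 101/75, 37/50)ᵀ = (-1/3, -8/3, -3/2)ᵀ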